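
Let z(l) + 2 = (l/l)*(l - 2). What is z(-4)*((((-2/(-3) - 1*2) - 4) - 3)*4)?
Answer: 800/3 ≈ 266.67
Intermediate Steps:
z(l) = -4 + l (z(l) = -2 + (l/l)*(l - 2) = -2 + 1*(-2 + l) = -2 + (-2 + l) = -4 + l)
z(-4)*((((-2/(-3) - 1*2) - 4) - 3)*4) = (-4 - 4)*((((-2/(-3) - 1*2) - 4) - 3)*4) = -8*(((-2*(-⅓) - 2) - 4) - 3)*4 = -8*(((⅔ - 2) - 4) - 3)*4 = -8*((-4/3 - 4) - 3)*4 = -8*(-16/3 - 3)*4 = -(-200)*4/3 = -8*(-100/3) = 800/3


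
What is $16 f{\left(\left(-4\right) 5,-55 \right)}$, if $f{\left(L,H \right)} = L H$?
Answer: $17600$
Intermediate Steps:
$f{\left(L,H \right)} = H L$
$16 f{\left(\left(-4\right) 5,-55 \right)} = 16 \left(- 55 \left(\left(-4\right) 5\right)\right) = 16 \left(\left(-55\right) \left(-20\right)\right) = 16 \cdot 1100 = 17600$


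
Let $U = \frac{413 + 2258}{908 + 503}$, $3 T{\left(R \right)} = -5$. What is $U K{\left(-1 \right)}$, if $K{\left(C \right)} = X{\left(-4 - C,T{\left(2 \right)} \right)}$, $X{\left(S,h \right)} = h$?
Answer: $- \frac{13355}{4233} \approx -3.155$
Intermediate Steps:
$T{\left(R \right)} = - \frac{5}{3}$ ($T{\left(R \right)} = \frac{1}{3} \left(-5\right) = - \frac{5}{3}$)
$K{\left(C \right)} = - \frac{5}{3}$
$U = \frac{2671}{1411} \approx 1.893$
$U K{\left(-1 \right)} = \frac{2671}{1411} \left(- \frac{5}{3}\right) = - \frac{13355}{4233}$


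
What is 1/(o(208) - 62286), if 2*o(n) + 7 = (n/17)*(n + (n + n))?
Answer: -34/1988051 ≈ -1.7102e-5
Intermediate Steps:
o(n) = -7/2 + 3*n**2/34 (o(n) = -7/2 + ((n/17)*(n + (n + n)))/2 = -7/2 + ((n/17)*(n + 2*n))/2 = -7/2 + ((n/17)*(3*n))/2 = -7/2 + (3*n**2/17)/2 = -7/2 + 3*n**2/34)
1/(o(208) - 62286) = 1/((-7/2 + (3/34)*208**2) - 62286) = 1/((-7/2 + (3/34)*43264) - 62286) = 1/((-7/2 + 64896/17) - 62286) = 1/(129673/34 - 62286) = 1/(-1988051/34) = -34/1988051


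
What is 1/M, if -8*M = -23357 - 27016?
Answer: 8/50373 ≈ 0.00015882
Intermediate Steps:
M = 50373/8 (M = -(-23357 - 27016)/8 = -1/8*(-50373) = 50373/8 ≈ 6296.6)
1/M = 1/(50373/8) = 8/50373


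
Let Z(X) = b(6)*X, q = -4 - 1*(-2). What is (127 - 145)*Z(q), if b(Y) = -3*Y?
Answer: -648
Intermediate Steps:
q = -2 (q = -4 + 2 = -2)
Z(X) = -18*X (Z(X) = (-3*6)*X = -18*X)
(127 - 145)*Z(q) = (127 - 145)*(-18*(-2)) = -18*36 = -648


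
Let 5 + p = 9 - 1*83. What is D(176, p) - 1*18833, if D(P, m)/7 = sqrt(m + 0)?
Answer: -18833 + 7*I*sqrt(79) ≈ -18833.0 + 62.217*I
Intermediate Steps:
p = -79 (p = -5 + (9 - 1*83) = -5 + (9 - 83) = -5 - 74 = -79)
D(P, m) = 7*sqrt(m) (D(P, m) = 7*sqrt(m + 0) = 7*sqrt(m))
D(176, p) - 1*18833 = 7*sqrt(-79) - 1*18833 = 7*(I*sqrt(79)) - 18833 = 7*I*sqrt(79) - 18833 = -18833 + 7*I*sqrt(79)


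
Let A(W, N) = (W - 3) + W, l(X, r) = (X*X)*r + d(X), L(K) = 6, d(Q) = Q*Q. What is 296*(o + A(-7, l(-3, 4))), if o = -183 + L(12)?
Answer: -57424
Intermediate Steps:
d(Q) = Q**2
l(X, r) = X**2 + r*X**2 (l(X, r) = (X*X)*r + X**2 = X**2*r + X**2 = r*X**2 + X**2 = X**2 + r*X**2)
o = -177 (o = -183 + 6 = -177)
A(W, N) = -3 + 2*W (A(W, N) = (-3 + W) + W = -3 + 2*W)
296*(o + A(-7, l(-3, 4))) = 296*(-177 + (-3 + 2*(-7))) = 296*(-177 + (-3 - 14)) = 296*(-177 - 17) = 296*(-194) = -57424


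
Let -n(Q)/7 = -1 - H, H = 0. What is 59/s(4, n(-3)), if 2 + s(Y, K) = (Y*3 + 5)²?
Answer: 59/287 ≈ 0.20557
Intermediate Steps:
n(Q) = 7 (n(Q) = -7*(-1 - 1*0) = -7*(-1 + 0) = -7*(-1) = 7)
s(Y, K) = -2 + (5 + 3*Y)² (s(Y, K) = -2 + (Y*3 + 5)² = -2 + (3*Y + 5)² = -2 + (5 + 3*Y)²)
59/s(4, n(-3)) = 59/(-2 + (5 + 3*4)²) = 59/(-2 + (5 + 12)²) = 59/(-2 + 17²) = 59/(-2 + 289) = 59/287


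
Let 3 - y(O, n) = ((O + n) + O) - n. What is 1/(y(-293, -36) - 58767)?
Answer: -1/58178 ≈ -1.7189e-5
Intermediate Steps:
y(O, n) = 3 - 2*O (y(O, n) = 3 - (((O + n) + O) - n) = 3 - ((n + 2*O) - n) = 3 - 2*O)
1/(y(-293, -36) - 58767) = 1/((3 - 2*(-293)) - 58767) = 1/((3 + 586) - 58767) = 1/(589 - 58767) = 1/(-58178) = -1/58178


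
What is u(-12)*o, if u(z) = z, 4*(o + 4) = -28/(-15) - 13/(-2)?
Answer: 229/10 ≈ 22.900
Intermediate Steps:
o = -229/120 (o = -4 + (-28/(-15) - 13/(-2))/4 = -4 + (-28*(-1/15) - 13*(-½))/4 = -4 + (28/15 + 13/2)/4 = -4 + (¼)*(251/30) = -4 + 251/120 = -229/120 ≈ -1.9083)
u(-12)*o = -12*(-229/120) = 229/10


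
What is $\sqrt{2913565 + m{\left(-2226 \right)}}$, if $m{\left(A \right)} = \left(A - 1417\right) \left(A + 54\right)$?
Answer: $\sqrt{10826161} \approx 3290.3$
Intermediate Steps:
$m{\left(A \right)} = \left(-1417 + A\right) \left(54 + A\right)$
$\sqrt{2913565 + m{\left(-2226 \right)}} = \sqrt{2913565 - \left(-2957520 - 4955076\right)} = \sqrt{2913565 + \left(-76518 + 4955076 + 3034038\right)} = \sqrt{2913565 + 7912596} = \sqrt{10826161}$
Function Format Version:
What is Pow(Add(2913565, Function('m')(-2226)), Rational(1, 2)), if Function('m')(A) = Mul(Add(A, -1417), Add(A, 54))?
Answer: Pow(10826161, Rational(1, 2)) ≈ 3290.3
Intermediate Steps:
Function('m')(A) = Mul(Add(-1417, A), Add(54, A))
Pow(Add(2913565, Function('m')(-2226)), Rational(1, 2)) = Pow(Add(2913565, Add(-76518, Pow(-2226, 2), Mul(-1363, -2226))), Rational(1, 2)) = Pow(Add(2913565, Add(-76518, 4955076, 3034038)), Rational(1, 2)) = Pow(Add(2913565, 7912596), Rational(1, 2)) = Pow(10826161, Rational(1, 2))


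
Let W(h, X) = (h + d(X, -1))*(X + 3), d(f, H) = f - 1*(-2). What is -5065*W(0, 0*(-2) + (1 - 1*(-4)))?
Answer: -283640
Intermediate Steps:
d(f, H) = 2 + f (d(f, H) = f + 2 = 2 + f)
W(h, X) = (3 + X)*(2 + X + h) (W(h, X) = (h + (2 + X))*(X + 3) = (2 + X + h)*(3 + X) = (3 + X)*(2 + X + h))
-5065*W(0, 0*(-2) + (1 - 1*(-4))) = -5065*(6 + (0*(-2) + (1 - 1*(-4)))² + 3*0 + 5*(0*(-2) + (1 - 1*(-4))) + (0*(-2) + (1 - 1*(-4)))*0) = -5065*(6 + (0 + (1 + 4))² + 0 + 5*(0 + (1 + 4)) + (0 + (1 + 4))*0) = -5065*(6 + (0 + 5)² + 0 + 5*(0 + 5) + (0 + 5)*0) = -5065*(6 + 5² + 0 + 5*5 + 5*0) = -5065*(6 + 25 + 0 + 25 + 0) = -5065*56 = -283640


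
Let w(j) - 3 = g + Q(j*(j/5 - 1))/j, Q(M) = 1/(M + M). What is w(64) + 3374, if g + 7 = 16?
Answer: 1636548613/483328 ≈ 3386.0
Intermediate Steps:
Q(M) = 1/(2*M)
g = 9 (g = -7 + 16 = 9)
w(j) = 12 + 1/(2*j²*(-1 + j/5)) (w(j) = 3 + (9 + (1/(2*((j*(j/5 - 1)))))/j) = 3 + (9 + (1/(2*((j*(-1 + j/5)))))/j) = 3 + (9 + ((1/(j*(-1 + j/5)))/2)/j) = 3 + (9 + (1/(2*j*(-1 + j/5)))/j) = 3 + (9 + 1/(2*j²*(-1 + j/5))) = 12 + 1/(2*j²*(-1 + j/5)))
w(64) + 3374 = (½)*(5 + 24*64²*(-5 + 64))/(64²*(-5 + 64)) + 3374 = (½)*(1/4096)*(5 + 24*4096*59)/59 + 3374 = (½)*(1/4096)*(1/59)*(5 + 5799936) + 3374 = (½)*(1/4096)*(1/59)*5799941 + 3374 = 5799941/483328 + 3374 = 1636548613/483328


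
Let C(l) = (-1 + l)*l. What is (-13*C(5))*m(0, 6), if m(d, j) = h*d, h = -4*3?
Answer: 0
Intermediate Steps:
C(l) = l*(-1 + l)
h = -12
m(d, j) = -12*d
(-13*C(5))*m(0, 6) = (-65*(-1 + 5))*(-12*0) = -65*4*0 = -13*20*0 = -260*0 = 0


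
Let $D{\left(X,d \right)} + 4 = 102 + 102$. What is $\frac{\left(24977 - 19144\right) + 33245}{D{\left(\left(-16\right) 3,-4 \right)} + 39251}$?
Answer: $\frac{39078}{39451} \approx 0.99055$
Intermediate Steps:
$D{\left(X,d \right)} = 200$ ($D{\left(X,d \right)} = -4 + \left(102 + 102\right) = -4 + 204 = 200$)
$\frac{\left(24977 - 19144\right) + 33245}{D{\left(\left(-16\right) 3,-4 \right)} + 39251} = \frac{\left(24977 - 19144\right) + 33245}{200 + 39251} = \frac{\left(24977 - 19144\right) + 33245}{39451} = \left(5833 + 33245\right) \frac{1}{39451} = 39078 \cdot \frac{1}{39451} = \frac{39078}{39451}$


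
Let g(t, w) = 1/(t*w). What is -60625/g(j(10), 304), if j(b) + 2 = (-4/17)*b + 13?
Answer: -2709210000/17 ≈ -1.5937e+8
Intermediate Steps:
j(b) = 11 - 4*b/17 (j(b) = -2 + ((-4/17)*b + 13) = -2 + ((-4*1/17)*b + 13) = -2 + (-4*b/17 + 13) = -2 + (13 - 4*b/17) = 11 - 4*b/17)
g(t, w) = 1/(t*w)
-60625/g(j(10), 304) = -60625/(1/((11 - 4/17*10)*304)) = -60625/((1/304)/(11 - 40/17)) = -60625/((1/304)/(147/17)) = -60625/((17/147)*(1/304)) = -60625/17/44688 = -60625*44688/17 = -2709210000/17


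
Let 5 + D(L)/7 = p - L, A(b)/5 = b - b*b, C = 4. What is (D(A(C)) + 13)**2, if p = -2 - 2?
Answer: 136900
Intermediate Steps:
p = -4
A(b) = -5*b**2 + 5*b (A(b) = 5*(b - b*b) = 5*(b - b**2) = -5*b**2 + 5*b)
D(L) = -63 - 7*L (D(L) = -35 + 7*(-4 - L) = -35 + (-28 - 7*L) = -63 - 7*L)
(D(A(C)) + 13)**2 = ((-63 - 35*4*(1 - 1*4)) + 13)**2 = ((-63 - 35*4*(1 - 4)) + 13)**2 = ((-63 - 35*4*(-3)) + 13)**2 = ((-63 - 7*(-60)) + 13)**2 = ((-63 + 420) + 13)**2 = (357 + 13)**2 = 370**2 = 136900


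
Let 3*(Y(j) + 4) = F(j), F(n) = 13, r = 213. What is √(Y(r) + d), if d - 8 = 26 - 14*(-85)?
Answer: √11019/3 ≈ 34.990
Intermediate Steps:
Y(j) = ⅓ (Y(j) = -4 + (⅓)*13 = -4 + 13/3 = ⅓)
d = 1224 (d = 8 + (26 - 14*(-85)) = 8 + (26 + 1190) = 8 + 1216 = 1224)
√(Y(r) + d) = √(⅓ + 1224) = √(3673/3) = √11019/3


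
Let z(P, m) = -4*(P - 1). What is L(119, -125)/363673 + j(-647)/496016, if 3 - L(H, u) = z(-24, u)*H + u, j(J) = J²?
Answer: 146397690505/180387626768 ≈ 0.81157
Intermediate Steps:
z(P, m) = 4 - 4*P (z(P, m) = -4*(-1 + P) = 4 - 4*P)
L(H, u) = 3 - u - 100*H (L(H, u) = 3 - ((4 - 4*(-24))*H + u) = 3 - ((4 + 96)*H + u) = 3 - (100*H + u) = 3 - (u + 100*H) = 3 + (-u - 100*H) = 3 - u - 100*H)
L(119, -125)/363673 + j(-647)/496016 = (3 - 1*(-125) - 100*119)/363673 + (-647)²/496016 = (3 + 125 - 11900)*(1/363673) + 418609*(1/496016) = -11772*1/363673 + 418609/496016 = -11772/363673 + 418609/496016 = 146397690505/180387626768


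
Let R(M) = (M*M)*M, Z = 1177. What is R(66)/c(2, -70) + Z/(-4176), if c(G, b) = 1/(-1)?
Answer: -1200584473/4176 ≈ -2.8750e+5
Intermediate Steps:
c(G, b) = -1
R(M) = M³ (R(M) = M²*M = M³)
R(66)/c(2, -70) + Z/(-4176) = 66³/(-1) + 1177/(-4176) = 287496*(-1) + 1177*(-1/4176) = -287496 - 1177/4176 = -1200584473/4176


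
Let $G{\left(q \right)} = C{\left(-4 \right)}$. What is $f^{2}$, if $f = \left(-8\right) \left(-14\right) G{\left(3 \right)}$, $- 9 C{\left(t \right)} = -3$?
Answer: $\frac{12544}{9} \approx 1393.8$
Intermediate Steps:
$C{\left(t \right)} = \frac{1}{3}$ ($C{\left(t \right)} = \left(- \frac{1}{9}\right) \left(-3\right) = \frac{1}{3}$)
$G{\left(q \right)} = \frac{1}{3}$
$f = \frac{112}{3}$ ($f = \left(-8\right) \left(-14\right) \frac{1}{3} = 112 \cdot \frac{1}{3} = \frac{112}{3} \approx 37.333$)
$f^{2} = \left(\frac{112}{3}\right)^{2} = \frac{12544}{9}$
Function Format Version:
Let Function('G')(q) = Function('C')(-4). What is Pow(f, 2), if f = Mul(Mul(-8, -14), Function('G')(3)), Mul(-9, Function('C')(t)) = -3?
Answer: Rational(12544, 9) ≈ 1393.8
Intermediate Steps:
Function('C')(t) = Rational(1, 3) (Function('C')(t) = Mul(Rational(-1, 9), -3) = Rational(1, 3))
Function('G')(q) = Rational(1, 3)
f = Rational(112, 3) (f = Mul(Mul(-8, -14), Rational(1, 3)) = Mul(112, Rational(1, 3)) = Rational(112, 3) ≈ 37.333)
Pow(f, 2) = Pow(Rational(112, 3), 2) = Rational(12544, 9)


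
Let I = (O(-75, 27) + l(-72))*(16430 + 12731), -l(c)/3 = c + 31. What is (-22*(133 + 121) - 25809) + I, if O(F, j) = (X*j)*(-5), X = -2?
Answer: 11428876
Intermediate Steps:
l(c) = -93 - 3*c (l(c) = -3*(c + 31) = -3*(31 + c) = -93 - 3*c)
O(F, j) = 10*j (O(F, j) = -2*j*(-5) = 10*j)
I = 11460273 (I = (10*27 + (-93 - 3*(-72)))*(16430 + 12731) = (270 + (-93 + 216))*29161 = (270 + 123)*29161 = 393*29161 = 11460273)
(-22*(133 + 121) - 25809) + I = (-22*(133 + 121) - 25809) + 11460273 = (-22*254 - 25809) + 11460273 = (-5588 - 25809) + 11460273 = -31397 + 11460273 = 11428876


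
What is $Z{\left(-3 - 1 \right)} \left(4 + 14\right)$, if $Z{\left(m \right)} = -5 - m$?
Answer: $-18$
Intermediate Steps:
$Z{\left(-3 - 1 \right)} \left(4 + 14\right) = \left(-5 - \left(-3 - 1\right)\right) \left(4 + 14\right) = \left(-5 - \left(-3 - 1\right)\right) 18 = \left(-5 - -4\right) 18 = \left(-5 + 4\right) 18 = \left(-1\right) 18 = -18$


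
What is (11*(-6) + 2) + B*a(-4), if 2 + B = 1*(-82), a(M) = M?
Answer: 272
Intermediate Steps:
B = -84 (B = -2 + 1*(-82) = -2 - 82 = -84)
(11*(-6) + 2) + B*a(-4) = (11*(-6) + 2) - 84*(-4) = (-66 + 2) + 336 = -64 + 336 = 272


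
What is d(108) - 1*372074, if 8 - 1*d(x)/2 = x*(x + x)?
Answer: -418714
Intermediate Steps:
d(x) = 16 - 4*x² (d(x) = 16 - 2*x*(x + x) = 16 - 2*x*2*x = 16 - 4*x²)
d(108) - 1*372074 = (16 - 4*108²) - 1*372074 = (16 - 4*11664) - 372074 = (16 - 46656) - 372074 = -46640 - 372074 = -418714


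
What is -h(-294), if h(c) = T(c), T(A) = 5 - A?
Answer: -299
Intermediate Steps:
h(c) = 5 - c
-h(-294) = -(5 - 1*(-294)) = -(5 + 294) = -1*299 = -299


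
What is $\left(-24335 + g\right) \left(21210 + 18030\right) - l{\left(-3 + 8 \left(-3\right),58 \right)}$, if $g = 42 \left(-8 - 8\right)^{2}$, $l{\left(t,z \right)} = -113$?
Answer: $-532996807$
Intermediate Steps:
$g = 10752$ ($g = 42 \left(-16\right)^{2} = 42 \cdot 256 = 10752$)
$\left(-24335 + g\right) \left(21210 + 18030\right) - l{\left(-3 + 8 \left(-3\right),58 \right)} = \left(-24335 + 10752\right) \left(21210 + 18030\right) - -113 = \left(-13583\right) 39240 + 113 = -532996920 + 113 = -532996807$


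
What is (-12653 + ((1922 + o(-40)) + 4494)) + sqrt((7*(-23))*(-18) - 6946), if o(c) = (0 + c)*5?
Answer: -6437 + 4*I*sqrt(253) ≈ -6437.0 + 63.624*I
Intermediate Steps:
o(c) = 5*c (o(c) = c*5 = 5*c)
(-12653 + ((1922 + o(-40)) + 4494)) + sqrt((7*(-23))*(-18) - 6946) = (-12653 + ((1922 + 5*(-40)) + 4494)) + sqrt((7*(-23))*(-18) - 6946) = (-12653 + ((1922 - 200) + 4494)) + sqrt(-161*(-18) - 6946) = (-12653 + (1722 + 4494)) + sqrt(2898 - 6946) = (-12653 + 6216) + sqrt(-4048) = -6437 + 4*I*sqrt(253)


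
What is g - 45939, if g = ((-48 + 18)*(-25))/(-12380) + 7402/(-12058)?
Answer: -342889227991/7463902 ≈ -45940.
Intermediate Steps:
g = -5034013/7463902 (g = -30*(-25)*(-1/12380) + 7402*(-1/12058) = 750*(-1/12380) - 3701/6029 = -75/1238 - 3701/6029 = -5034013/7463902 ≈ -0.67445)
g - 45939 = -5034013/7463902 - 45939 = -342889227991/7463902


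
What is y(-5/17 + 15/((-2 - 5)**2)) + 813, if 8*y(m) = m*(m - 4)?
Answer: 1128255209/1387778 ≈ 812.99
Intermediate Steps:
y(m) = m*(-4 + m)/8 (y(m) = (m*(m - 4))/8 = (m*(-4 + m))/8 = m*(-4 + m)/8)
y(-5/17 + 15/((-2 - 5)**2)) + 813 = (-5/17 + 15/((-2 - 5)**2))*(-4 + (-5/17 + 15/((-2 - 5)**2)))/8 + 813 = (-5*1/17 + 15/((-7)**2))*(-4 + (-5*1/17 + 15/((-7)**2)))/8 + 813 = (-5/17 + 15/49)*(-4 + (-5/17 + 15/49))/8 + 813 = (1/8)*(10/833)*(-4 + 10/833) + 813 = (1/8)*(10/833)*(-3322/833) + 813 = -8305/1387778 + 813 = 1128255209/1387778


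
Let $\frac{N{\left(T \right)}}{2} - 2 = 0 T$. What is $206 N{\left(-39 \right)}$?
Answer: $824$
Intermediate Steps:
$N{\left(T \right)} = 4$ ($N{\left(T \right)} = 4 + 2 \cdot 0 T = 4 + 2 \cdot 0 = 4 + 0 = 4$)
$206 N{\left(-39 \right)} = 206 \cdot 4 = 824$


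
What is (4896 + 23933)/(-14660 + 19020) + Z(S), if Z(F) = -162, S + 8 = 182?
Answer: -677491/4360 ≈ -155.39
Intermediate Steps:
S = 174 (S = -8 + 182 = 174)
(4896 + 23933)/(-14660 + 19020) + Z(S) = (4896 + 23933)/(-14660 + 19020) - 162 = 28829/4360 - 162 = -677491/4360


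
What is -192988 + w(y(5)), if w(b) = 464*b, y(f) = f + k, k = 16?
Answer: -183244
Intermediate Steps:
y(f) = 16 + f (y(f) = f + 16 = 16 + f)
-192988 + w(y(5)) = -192988 + 464*(16 + 5) = -192988 + 464*21 = -192988 + 9744 = -183244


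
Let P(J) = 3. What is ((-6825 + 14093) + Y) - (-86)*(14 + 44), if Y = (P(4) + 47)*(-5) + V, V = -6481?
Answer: 5525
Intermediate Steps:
Y = -6731 (Y = (3 + 47)*(-5) - 6481 = 50*(-5) - 6481 = -250 - 6481 = -6731)
((-6825 + 14093) + Y) - (-86)*(14 + 44) = ((-6825 + 14093) - 6731) - (-86)*(14 + 44) = (7268 - 6731) - (-86)*58 = 537 - 1*(-4988) = 537 + 4988 = 5525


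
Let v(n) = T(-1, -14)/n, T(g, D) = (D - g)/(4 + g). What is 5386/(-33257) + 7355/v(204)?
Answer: -149698473838/432341 ≈ -3.4625e+5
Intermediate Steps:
T(g, D) = (D - g)/(4 + g)
v(n) = -13/(3*n) (v(n) = ((-14 - 1*(-1))/(4 - 1))/n = ((-14 + 1)/3)/n = ((⅓)*(-13))/n = -13/(3*n))
5386/(-33257) + 7355/v(204) = 5386/(-33257) + 7355/((-13/3/204)) = 5386*(-1/33257) + 7355/((-13/3*1/204)) = -5386/33257 + 7355/(-13/612) = -5386/33257 + 7355*(-612/13) = -5386/33257 - 4501260/13 = -149698473838/432341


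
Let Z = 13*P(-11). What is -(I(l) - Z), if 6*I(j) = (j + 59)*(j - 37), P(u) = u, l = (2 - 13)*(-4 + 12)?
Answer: -4483/6 ≈ -747.17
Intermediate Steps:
l = -88 (l = -11*8 = -88)
I(j) = (-37 + j)*(59 + j)/6 (I(j) = ((j + 59)*(j - 37))/6 = ((59 + j)*(-37 + j))/6 = ((-37 + j)*(59 + j))/6 = (-37 + j)*(59 + j)/6)
Z = -143 (Z = 13*(-11) = -143)
-(I(l) - Z) = -((-2183/6 + (1/6)*(-88)**2 + (11/3)*(-88)) - 1*(-143)) = -((-2183/6 + (1/6)*7744 - 968/3) + 143) = -((-2183/6 + 3872/3 - 968/3) + 143) = -(3625/6 + 143) = -1*4483/6 = -4483/6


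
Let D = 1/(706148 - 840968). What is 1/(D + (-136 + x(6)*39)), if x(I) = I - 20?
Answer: -134820/91947241 ≈ -0.0014663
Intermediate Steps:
x(I) = -20 + I
D = -1/134820 (D = 1/(-134820) = -1/134820 ≈ -7.4173e-6)
1/(D + (-136 + x(6)*39)) = 1/(-1/134820 + (-136 + (-20 + 6)*39)) = 1/(-1/134820 + (-136 - 14*39)) = 1/(-1/134820 + (-136 - 546)) = 1/(-1/134820 - 682) = 1/(-91947241/134820) = -134820/91947241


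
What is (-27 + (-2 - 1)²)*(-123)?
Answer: 2214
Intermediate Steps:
(-27 + (-2 - 1)²)*(-123) = (-27 + (-3)²)*(-123) = (-27 + 9)*(-123) = -18*(-123) = 2214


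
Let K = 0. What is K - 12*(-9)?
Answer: 108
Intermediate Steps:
K - 12*(-9) = 0 - 12*(-9) = 0 + 108 = 108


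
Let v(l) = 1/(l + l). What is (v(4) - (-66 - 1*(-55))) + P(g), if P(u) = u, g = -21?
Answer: -79/8 ≈ -9.8750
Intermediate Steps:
v(l) = 1/(2*l)
(v(4) - (-66 - 1*(-55))) + P(g) = ((1/2)/4 - (-66 - 1*(-55))) - 21 = ((1/2)*(1/4) - (-66 + 55)) - 21 = (1/8 - 1*(-11)) - 21 = (1/8 + 11) - 21 = 89/8 - 21 = -79/8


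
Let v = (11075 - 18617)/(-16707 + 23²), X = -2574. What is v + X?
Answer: -20817315/8089 ≈ -2573.5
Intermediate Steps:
v = 3771/8089 (v = -7542/(-16707 + 529) = -7542/(-16178) = -7542*(-1/16178) = 3771/8089 ≈ 0.46619)
v + X = 3771/8089 - 2574 = -20817315/8089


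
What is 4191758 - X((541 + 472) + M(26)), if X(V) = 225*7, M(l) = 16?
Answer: 4190183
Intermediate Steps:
X(V) = 1575
4191758 - X((541 + 472) + M(26)) = 4191758 - 1*1575 = 4191758 - 1575 = 4190183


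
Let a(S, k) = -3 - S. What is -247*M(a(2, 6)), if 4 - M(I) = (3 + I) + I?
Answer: -2717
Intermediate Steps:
M(I) = 1 - 2*I (M(I) = 4 - ((3 + I) + I) = 4 - (3 + 2*I) = 4 + (-3 - 2*I) = 1 - 2*I)
-247*M(a(2, 6)) = -247*(1 - 2*(-3 - 1*2)) = -247*(1 - 2*(-3 - 2)) = -247*(1 - 2*(-5)) = -247*(1 + 10) = -247*11 = -2717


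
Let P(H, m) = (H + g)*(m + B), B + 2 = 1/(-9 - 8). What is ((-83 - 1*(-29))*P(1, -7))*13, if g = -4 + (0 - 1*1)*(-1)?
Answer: -216216/17 ≈ -12719.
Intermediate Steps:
B = -35/17 (B = -2 + 1/(-9 - 8) = -2 + 1/(-17) = -2 - 1/17 = -35/17 ≈ -2.0588)
g = -3 (g = -4 + (0 - 1)*(-1) = -4 - 1*(-1) = -4 + 1 = -3)
P(H, m) = (-3 + H)*(-35/17 + m) (P(H, m) = (H - 3)*(m - 35/17) = (-3 + H)*(-35/17 + m))
((-83 - 1*(-29))*P(1, -7))*13 = ((-83 - 1*(-29))*(105/17 - 3*(-7) - 35/17*1 + 1*(-7)))*13 = ((-83 + 29)*(105/17 + 21 - 35/17 - 7))*13 = -54*308/17*13 = -16632/17*13 = -216216/17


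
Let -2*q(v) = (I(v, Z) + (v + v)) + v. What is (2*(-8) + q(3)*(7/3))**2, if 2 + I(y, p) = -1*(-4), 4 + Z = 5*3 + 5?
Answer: 29929/36 ≈ 831.36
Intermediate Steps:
Z = 16 (Z = -4 + (5*3 + 5) = -4 + (15 + 5) = -4 + 20 = 16)
I(y, p) = 2 (I(y, p) = -2 - 1*(-4) = -2 + 4 = 2)
q(v) = -1 - 3*v/2 (q(v) = -((2 + (v + v)) + v)/2 = -((2 + 2*v) + v)/2 = -(2 + 3*v)/2 = -1 - 3*v/2)
(2*(-8) + q(3)*(7/3))**2 = (2*(-8) + (-1 - 3/2*3)*(7/3))**2 = (-16 + (-1 - 9/2)*(7*(1/3)))**2 = (-16 - 11/2*7/3)**2 = (-16 - 77/6)**2 = (-173/6)**2 = 29929/36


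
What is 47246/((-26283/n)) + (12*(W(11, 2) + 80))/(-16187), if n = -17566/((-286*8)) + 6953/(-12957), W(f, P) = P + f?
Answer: -40691786007878111/3153129366471084 ≈ -12.905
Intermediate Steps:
n = 105847099/14822808 (n = -17566/(-2288) + 6953*(-1/12957) = -17566*(-1/2288) - 6953/12957 = 8783/1144 - 6953/12957 = 105847099/14822808 ≈ 7.1408)
47246/((-26283/n)) + (12*(W(11, 2) + 80))/(-16187) = 47246/((-26283/105847099/14822808)) + (12*((2 + 11) + 80))/(-16187) = 47246/((-26283*14822808/105847099)) + (12*(13 + 80))*(-1/16187) = 47246/(-389587862664/105847099) + (12*93)*(-1/16187) = 47246*(-105847099/389587862664) + 1116*(-1/16187) = -2500426019677/194793931332 - 1116/16187 = -40691786007878111/3153129366471084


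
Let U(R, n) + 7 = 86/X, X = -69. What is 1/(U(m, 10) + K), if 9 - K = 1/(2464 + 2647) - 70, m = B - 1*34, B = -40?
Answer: 352659/24951833 ≈ 0.014134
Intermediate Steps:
m = -74 (m = -40 - 1*34 = -40 - 34 = -74)
U(R, n) = -569/69 (U(R, n) = -7 + 86/(-69) = -7 + 86*(-1/69) = -7 - 86/69 = -569/69)
K = 403768/5111 (K = 9 - (1/(2464 + 2647) - 70) = 9 - (1/5111 - 70) = 9 - 1*(-357769/5111) = 9 + 357769/5111 = 403768/5111 ≈ 79.000)
1/(U(m, 10) + K) = 1/(-569/69 + 403768/5111) = 1/(24951833/352659) = 352659/24951833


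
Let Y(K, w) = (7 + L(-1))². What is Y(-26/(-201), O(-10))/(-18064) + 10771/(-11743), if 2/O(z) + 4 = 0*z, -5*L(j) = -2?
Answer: -4880259767/5303138800 ≈ -0.92026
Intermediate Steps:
L(j) = ⅖ (L(j) = -⅕*(-2) = ⅖)
O(z) = -½ (O(z) = 2/(-4 + 0*z) = 2/(-4 + 0) = 2/(-4) = 2*(-¼) = -½)
Y(K, w) = 1369/25 (Y(K, w) = (7 + ⅖)² = (37/5)² = 1369/25)
Y(-26/(-201), O(-10))/(-18064) + 10771/(-11743) = (1369/25)/(-18064) + 10771/(-11743) = (1369/25)*(-1/18064) + 10771*(-1/11743) = -1369/451600 - 10771/11743 = -4880259767/5303138800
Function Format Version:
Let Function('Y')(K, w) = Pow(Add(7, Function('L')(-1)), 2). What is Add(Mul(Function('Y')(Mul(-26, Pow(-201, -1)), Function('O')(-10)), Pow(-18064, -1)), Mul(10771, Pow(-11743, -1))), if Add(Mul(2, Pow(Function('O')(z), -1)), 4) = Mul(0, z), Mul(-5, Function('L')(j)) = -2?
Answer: Rational(-4880259767, 5303138800) ≈ -0.92026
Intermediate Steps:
Function('L')(j) = Rational(2, 5) (Function('L')(j) = Mul(Rational(-1, 5), -2) = Rational(2, 5))
Function('O')(z) = Rational(-1, 2) (Function('O')(z) = Mul(2, Pow(Add(-4, Mul(0, z)), -1)) = Mul(2, Pow(Add(-4, 0), -1)) = Mul(2, Pow(-4, -1)) = Mul(2, Rational(-1, 4)) = Rational(-1, 2))
Function('Y')(K, w) = Rational(1369, 25) (Function('Y')(K, w) = Pow(Add(7, Rational(2, 5)), 2) = Pow(Rational(37, 5), 2) = Rational(1369, 25))
Add(Mul(Function('Y')(Mul(-26, Pow(-201, -1)), Function('O')(-10)), Pow(-18064, -1)), Mul(10771, Pow(-11743, -1))) = Add(Mul(Rational(1369, 25), Pow(-18064, -1)), Mul(10771, Pow(-11743, -1))) = Add(Mul(Rational(1369, 25), Rational(-1, 18064)), Mul(10771, Rational(-1, 11743))) = Add(Rational(-1369, 451600), Rational(-10771, 11743)) = Rational(-4880259767, 5303138800)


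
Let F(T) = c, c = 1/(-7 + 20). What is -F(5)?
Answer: -1/13 ≈ -0.076923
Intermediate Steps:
c = 1/13 ≈ 0.076923
F(T) = 1/13
-F(5) = -1*1/13 = -1/13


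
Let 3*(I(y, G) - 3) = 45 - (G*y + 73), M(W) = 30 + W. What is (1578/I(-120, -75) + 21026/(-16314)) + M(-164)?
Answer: -9991541707/73567983 ≈ -135.81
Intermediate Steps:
I(y, G) = -19/3 - G*y/3 (I(y, G) = 3 + (45 - (G*y + 73))/3 = 3 + (45 - (73 + G*y))/3 = 3 + (45 + (-73 - G*y))/3 = 3 + (-28 - G*y)/3 = 3 + (-28/3 - G*y/3) = -19/3 - G*y/3)
(1578/I(-120, -75) + 21026/(-16314)) + M(-164) = (1578/(-19/3 - ⅓*(-75)*(-120)) + 21026/(-16314)) + (30 - 164) = (1578/(-19/3 - 3000) + 21026*(-1/16314)) - 134 = (1578/(-9019/3) - 10513/8157) - 134 = (1578*(-3/9019) - 10513/8157) - 134 = (-4734/9019 - 10513/8157) - 134 = -133431985/73567983 - 134 = -9991541707/73567983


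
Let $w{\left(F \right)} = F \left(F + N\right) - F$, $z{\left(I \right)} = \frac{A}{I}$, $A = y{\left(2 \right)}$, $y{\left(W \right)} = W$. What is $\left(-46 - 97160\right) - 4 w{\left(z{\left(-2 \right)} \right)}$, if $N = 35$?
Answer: $-97074$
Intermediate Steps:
$A = 2$
$z{\left(I \right)} = \frac{2}{I}$
$w{\left(F \right)} = - F + F \left(35 + F\right)$ ($w{\left(F \right)} = F \left(F + 35\right) - F = F \left(35 + F\right) - F = - F + F \left(35 + F\right)$)
$\left(-46 - 97160\right) - 4 w{\left(z{\left(-2 \right)} \right)} = \left(-46 - 97160\right) - 4 \frac{2}{-2} \left(34 + \frac{2}{-2}\right) = \left(-46 - 97160\right) - 4 \cdot 2 \left(- \frac{1}{2}\right) \left(34 + 2 \left(- \frac{1}{2}\right)\right) = -97206 - 4 \left(- (34 - 1)\right) = -97206 - 4 \left(\left(-1\right) 33\right) = -97206 - 4 \left(-33\right) = -97206 - -132 = -97206 + 132 = -97074$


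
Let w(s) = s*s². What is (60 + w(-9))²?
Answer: 447561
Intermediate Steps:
w(s) = s³
(60 + w(-9))² = (60 + (-9)³)² = (60 - 729)² = (-669)² = 447561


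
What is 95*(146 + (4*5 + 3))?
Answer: 16055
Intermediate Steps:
95*(146 + (4*5 + 3)) = 95*(146 + (20 + 3)) = 95*(146 + 23) = 95*169 = 16055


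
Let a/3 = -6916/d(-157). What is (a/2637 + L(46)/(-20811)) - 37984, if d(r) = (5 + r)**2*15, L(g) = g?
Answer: -1056151292956867/27805160880 ≈ -37984.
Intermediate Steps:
d(r) = 15*(5 + r)**2
a = -91/1520 (a = 3*(-6916*1/(15*(5 - 157)**2)) = 3*(-6916/(15*(-152)**2)) = 3*(-6916/(15*23104)) = 3*(-6916/346560) = 3*(-6916*1/346560) = 3*(-91/4560) = -91/1520 ≈ -0.059868)
(a/2637 + L(46)/(-20811)) - 37984 = (-91/1520/2637 + 46/(-20811)) - 37984 = (-91/1520*1/2637 + 46*(-1/20811)) - 37984 = (-91/4008240 - 46/20811) - 37984 = -62090947/27805160880 - 37984 = -1056151292956867/27805160880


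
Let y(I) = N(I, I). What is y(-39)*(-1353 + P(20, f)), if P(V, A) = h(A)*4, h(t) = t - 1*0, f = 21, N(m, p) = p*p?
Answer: -1930149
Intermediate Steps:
N(m, p) = p**2
y(I) = I**2
h(t) = t (h(t) = t + 0 = t)
P(V, A) = 4*A (P(V, A) = A*4 = 4*A)
y(-39)*(-1353 + P(20, f)) = (-39)**2*(-1353 + 4*21) = 1521*(-1353 + 84) = 1521*(-1269) = -1930149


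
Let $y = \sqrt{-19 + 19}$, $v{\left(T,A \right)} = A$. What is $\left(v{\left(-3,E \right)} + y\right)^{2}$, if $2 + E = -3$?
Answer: $25$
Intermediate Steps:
$E = -5$ ($E = -2 - 3 = -5$)
$y = 0$ ($y = \sqrt{0} = 0$)
$\left(v{\left(-3,E \right)} + y\right)^{2} = \left(-5 + 0\right)^{2} = \left(-5\right)^{2} = 25$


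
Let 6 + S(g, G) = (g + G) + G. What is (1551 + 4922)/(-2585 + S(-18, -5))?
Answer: -6473/2619 ≈ -2.4716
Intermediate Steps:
S(g, G) = -6 + g + 2*G (S(g, G) = -6 + ((g + G) + G) = -6 + ((G + g) + G) = -6 + (g + 2*G) = -6 + g + 2*G)
(1551 + 4922)/(-2585 + S(-18, -5)) = (1551 + 4922)/(-2585 + (-6 - 18 + 2*(-5))) = 6473/(-2585 + (-6 - 18 - 10)) = 6473/(-2585 - 34) = 6473/(-2619) = 6473*(-1/2619) = -6473/2619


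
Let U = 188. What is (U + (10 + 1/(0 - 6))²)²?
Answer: 105042001/1296 ≈ 81051.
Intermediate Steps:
(U + (10 + 1/(0 - 6))²)² = (188 + (10 + 1/(0 - 6))²)² = (188 + (10 + 1/(-6))²)² = (188 + (10 - ⅙)²)² = (188 + (59/6)²)² = (188 + 3481/36)² = (10249/36)² = 105042001/1296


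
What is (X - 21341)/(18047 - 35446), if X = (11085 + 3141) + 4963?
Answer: 2152/17399 ≈ 0.12369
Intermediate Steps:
X = 19189 (X = 14226 + 4963 = 19189)
(X - 21341)/(18047 - 35446) = (19189 - 21341)/(18047 - 35446) = -2152/(-17399) = -2152*(-1/17399) = 2152/17399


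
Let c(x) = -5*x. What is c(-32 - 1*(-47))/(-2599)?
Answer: 75/2599 ≈ 0.028857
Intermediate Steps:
c(-32 - 1*(-47))/(-2599) = -5*(-32 - 1*(-47))/(-2599) = -5*(-32 + 47)*(-1/2599) = -5*15*(-1/2599) = -75*(-1/2599) = 75/2599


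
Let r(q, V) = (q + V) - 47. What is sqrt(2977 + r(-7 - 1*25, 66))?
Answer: 2*sqrt(741) ≈ 54.443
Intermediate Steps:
r(q, V) = -47 + V + q (r(q, V) = (V + q) - 47 = -47 + V + q)
sqrt(2977 + r(-7 - 1*25, 66)) = sqrt(2977 + (-47 + 66 + (-7 - 1*25))) = sqrt(2977 + (-47 + 66 + (-7 - 25))) = sqrt(2977 + (-47 + 66 - 32)) = sqrt(2977 - 13) = sqrt(2964) = 2*sqrt(741)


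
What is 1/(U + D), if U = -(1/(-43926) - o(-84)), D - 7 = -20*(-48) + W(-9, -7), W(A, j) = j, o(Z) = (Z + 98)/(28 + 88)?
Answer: 636927/611526805 ≈ 0.0010415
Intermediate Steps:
o(Z) = 49/58 + Z/116 (o(Z) = (98 + Z)/116 = (98 + Z)*(1/116) = 49/58 + Z/116)
D = 960 (D = 7 + (-20*(-48) - 7) = 7 + (960 - 7) = 7 + 953 = 960)
U = 76885/636927 (U = -(1/(-43926) - (49/58 + (1/116)*(-84))) = -(-1/43926 - (49/58 - 21/29)) = -(-1/43926 - 1*7/58) = -(-1/43926 - 7/58) = -1*(-76885/636927) = 76885/636927 ≈ 0.12071)
1/(U + D) = 1/(76885/636927 + 960) = 1/(611526805/636927) = 636927/611526805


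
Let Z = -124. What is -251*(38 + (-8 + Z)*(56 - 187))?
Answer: -4349830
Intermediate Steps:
-251*(38 + (-8 + Z)*(56 - 187)) = -251*(38 + (-8 - 124)*(56 - 187)) = -251*(38 - 132*(-131)) = -251*(38 + 17292) = -251*17330 = -4349830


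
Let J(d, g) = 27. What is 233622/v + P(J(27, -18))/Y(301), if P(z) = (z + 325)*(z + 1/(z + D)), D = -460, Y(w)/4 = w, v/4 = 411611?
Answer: 123155609129/15327570418 ≈ 8.0349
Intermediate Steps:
v = 1646444 (v = 4*411611 = 1646444)
Y(w) = 4*w
P(z) = (325 + z)*(z + 1/(-460 + z)) (P(z) = (z + 325)*(z + 1/(z - 460)) = (325 + z)*(z + 1/(-460 + z)))
233622/v + P(J(27, -18))/Y(301) = 233622/1646444 + ((325 + 27**3 - 149499*27 - 135*27**2)/(-460 + 27))/((4*301)) = 233622*(1/1646444) + ((325 + 19683 - 4036473 - 135*729)/(-433))/1204 = 116811/823222 - (325 + 19683 - 4036473 - 98415)/433*(1/1204) = 116811/823222 - 1/433*(-4114880)*(1/1204) = 116811/823222 + (4114880/433)*(1/1204) = 116811/823222 + 146960/18619 = 123155609129/15327570418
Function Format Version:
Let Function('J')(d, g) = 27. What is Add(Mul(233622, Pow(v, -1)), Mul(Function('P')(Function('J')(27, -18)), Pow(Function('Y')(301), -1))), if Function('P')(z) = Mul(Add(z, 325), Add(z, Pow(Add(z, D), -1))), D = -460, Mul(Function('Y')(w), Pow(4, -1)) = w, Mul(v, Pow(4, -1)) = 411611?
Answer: Rational(123155609129, 15327570418) ≈ 8.0349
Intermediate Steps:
v = 1646444 (v = Mul(4, 411611) = 1646444)
Function('Y')(w) = Mul(4, w)
Function('P')(z) = Mul(Add(325, z), Add(z, Pow(Add(-460, z), -1))) (Function('P')(z) = Mul(Add(z, 325), Add(z, Pow(Add(z, -460), -1))) = Mul(Add(325, z), Add(z, Pow(Add(-460, z), -1))))
Add(Mul(233622, Pow(v, -1)), Mul(Function('P')(Function('J')(27, -18)), Pow(Function('Y')(301), -1))) = Add(Mul(233622, Pow(1646444, -1)), Mul(Mul(Pow(Add(-460, 27), -1), Add(325, Pow(27, 3), Mul(-149499, 27), Mul(-135, Pow(27, 2)))), Pow(Mul(4, 301), -1))) = Add(Mul(233622, Rational(1, 1646444)), Mul(Mul(Pow(-433, -1), Add(325, 19683, -4036473, Mul(-135, 729))), Pow(1204, -1))) = Add(Rational(116811, 823222), Mul(Mul(Rational(-1, 433), Add(325, 19683, -4036473, -98415)), Rational(1, 1204))) = Add(Rational(116811, 823222), Mul(Mul(Rational(-1, 433), -4114880), Rational(1, 1204))) = Add(Rational(116811, 823222), Mul(Rational(4114880, 433), Rational(1, 1204))) = Add(Rational(116811, 823222), Rational(146960, 18619)) = Rational(123155609129, 15327570418)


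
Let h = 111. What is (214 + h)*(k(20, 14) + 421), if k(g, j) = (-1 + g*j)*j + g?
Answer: 1412775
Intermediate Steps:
k(g, j) = g + j*(-1 + g*j) (k(g, j) = j*(-1 + g*j) + g = g + j*(-1 + g*j))
(214 + h)*(k(20, 14) + 421) = (214 + 111)*((20 - 1*14 + 20*14²) + 421) = 325*((20 - 14 + 20*196) + 421) = 325*((20 - 14 + 3920) + 421) = 325*(3926 + 421) = 325*4347 = 1412775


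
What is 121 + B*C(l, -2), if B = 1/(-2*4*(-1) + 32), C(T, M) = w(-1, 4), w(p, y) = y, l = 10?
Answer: 1211/10 ≈ 121.10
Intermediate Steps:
C(T, M) = 4
B = 1/40 (B = 1/(-8*(-1) + 32) = 1/(8 + 32) = 1/40 ≈ 0.025000)
121 + B*C(l, -2) = 121 + (1/40)*4 = 121 + ⅒ = 1211/10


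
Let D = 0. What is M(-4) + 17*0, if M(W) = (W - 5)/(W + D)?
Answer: 9/4 ≈ 2.2500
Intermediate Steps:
M(W) = (-5 + W)/W (M(W) = (W - 5)/(W + 0) = (-5 + W)/W)
M(-4) + 17*0 = (-5 - 4)/(-4) + 17*0 = -1/4*(-9) + 0 = 9/4 + 0 = 9/4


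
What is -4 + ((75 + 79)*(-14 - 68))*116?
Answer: -1464852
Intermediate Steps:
-4 + ((75 + 79)*(-14 - 68))*116 = -4 + (154*(-82))*116 = -4 - 12628*116 = -4 - 1464848 = -1464852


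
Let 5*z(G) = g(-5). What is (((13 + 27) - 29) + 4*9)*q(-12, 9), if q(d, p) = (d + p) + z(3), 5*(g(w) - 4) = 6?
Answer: -2303/25 ≈ -92.120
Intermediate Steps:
g(w) = 26/5 (g(w) = 4 + (⅕)*6 = 4 + 6/5 = 26/5)
z(G) = 26/25 (z(G) = (⅕)*(26/5) = 26/25)
q(d, p) = 26/25 + d + p (q(d, p) = (d + p) + 26/25 = 26/25 + d + p)
(((13 + 27) - 29) + 4*9)*q(-12, 9) = (((13 + 27) - 29) + 4*9)*(26/25 - 12 + 9) = ((40 - 29) + 36)*(-49/25) = (11 + 36)*(-49/25) = 47*(-49/25) = -2303/25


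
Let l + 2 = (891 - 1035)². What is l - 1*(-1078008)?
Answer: 1098742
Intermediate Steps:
l = 20734 (l = -2 + (891 - 1035)² = -2 + (-144)² = -2 + 20736 = 20734)
l - 1*(-1078008) = 20734 - 1*(-1078008) = 20734 + 1078008 = 1098742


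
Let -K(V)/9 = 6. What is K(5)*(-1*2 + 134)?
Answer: -7128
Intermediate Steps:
K(V) = -54 (K(V) = -9*6 = -54)
K(5)*(-1*2 + 134) = -54*(-1*2 + 134) = -54*(-2 + 134) = -54*132 = -7128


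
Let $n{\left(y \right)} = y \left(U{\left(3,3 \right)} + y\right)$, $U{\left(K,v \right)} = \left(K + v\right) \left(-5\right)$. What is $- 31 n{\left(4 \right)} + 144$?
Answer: $3368$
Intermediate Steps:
$U{\left(K,v \right)} = - 5 K - 5 v$
$n{\left(y \right)} = y \left(-30 + y\right)$ ($n{\left(y \right)} = y \left(\left(\left(-5\right) 3 - 15\right) + y\right) = y \left(\left(-15 - 15\right) + y\right) = y \left(-30 + y\right)$)
$- 31 n{\left(4 \right)} + 144 = - 31 \cdot 4 \left(-30 + 4\right) + 144 = - 31 \cdot 4 \left(-26\right) + 144 = \left(-31\right) \left(-104\right) + 144 = 3224 + 144 = 3368$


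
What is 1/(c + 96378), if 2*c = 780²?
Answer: 1/400578 ≈ 2.4964e-6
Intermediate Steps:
c = 304200 (c = (½)*780² = (½)*608400 = 304200)
1/(c + 96378) = 1/(304200 + 96378) = 1/400578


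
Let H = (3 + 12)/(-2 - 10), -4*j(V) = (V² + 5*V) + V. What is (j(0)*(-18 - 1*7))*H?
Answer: 0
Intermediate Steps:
j(V) = -3*V/2 - V²/4 (j(V) = -((V² + 5*V) + V)/4 = -(V² + 6*V)/4 = -3*V/2 - V²/4)
H = -5/4 (H = 15/(-12) = 15*(-1/12) = -5/4 ≈ -1.2500)
(j(0)*(-18 - 1*7))*H = ((-¼*0*(6 + 0))*(-18 - 1*7))*(-5/4) = ((-¼*0*6)*(-18 - 7))*(-5/4) = (0*(-25))*(-5/4) = 0*(-5/4) = 0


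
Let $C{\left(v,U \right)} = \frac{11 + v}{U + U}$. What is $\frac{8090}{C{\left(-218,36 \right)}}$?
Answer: $- \frac{64720}{23} \approx -2813.9$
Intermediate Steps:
$C{\left(v,U \right)} = \frac{11 + v}{2 U}$
$\frac{8090}{C{\left(-218,36 \right)}} = \frac{8090}{\frac{1}{2} \cdot \frac{1}{36} \left(11 - 218\right)} = \frac{8090}{\frac{1}{2} \cdot \frac{1}{36} \left(-207\right)} = \frac{8090}{- \frac{23}{8}} = 8090 \left(- \frac{8}{23}\right) = - \frac{64720}{23}$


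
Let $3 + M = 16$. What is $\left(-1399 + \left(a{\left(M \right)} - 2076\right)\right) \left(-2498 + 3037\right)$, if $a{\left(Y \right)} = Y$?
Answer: $-1866018$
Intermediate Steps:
$M = 13$ ($M = -3 + 16 = 13$)
$\left(-1399 + \left(a{\left(M \right)} - 2076\right)\right) \left(-2498 + 3037\right) = \left(-1399 + \left(13 - 2076\right)\right) \left(-2498 + 3037\right) = \left(-1399 - 2063\right) 539 = \left(-3462\right) 539 = -1866018$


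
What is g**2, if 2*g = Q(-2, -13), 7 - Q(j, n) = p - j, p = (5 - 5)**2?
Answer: 25/4 ≈ 6.2500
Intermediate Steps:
p = 0 (p = 0**2 = 0)
Q(j, n) = 7 + j (Q(j, n) = 7 - (0 - j) = 7 - (-1)*j = 7 + j)
g = 5/2 (g = (7 - 2)/2 = (1/2)*5 = 5/2 ≈ 2.5000)
g**2 = (5/2)**2 = 25/4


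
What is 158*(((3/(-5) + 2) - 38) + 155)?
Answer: 93536/5 ≈ 18707.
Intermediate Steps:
158*(((3/(-5) + 2) - 38) + 155) = 158*(((-⅕*3 + 2) - 38) + 155) = 158*(((-⅗ + 2) - 38) + 155) = 158*((7/5 - 38) + 155) = 158*(-183/5 + 155) = 158*(592/5) = 93536/5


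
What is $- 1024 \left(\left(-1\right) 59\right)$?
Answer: $60416$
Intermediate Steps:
$- 1024 \left(\left(-1\right) 59\right) = \left(-1024\right) \left(-59\right) = 60416$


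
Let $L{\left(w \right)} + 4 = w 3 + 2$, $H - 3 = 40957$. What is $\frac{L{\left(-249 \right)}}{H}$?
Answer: $- \frac{749}{40960} \approx -0.018286$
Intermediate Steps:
$H = 40960$ ($H = 3 + 40957 = 40960$)
$L{\left(w \right)} = -2 + 3 w$ ($L{\left(w \right)} = -4 + \left(w 3 + 2\right) = -4 + \left(3 w + 2\right) = -4 + \left(2 + 3 w\right) = -2 + 3 w$)
$\frac{L{\left(-249 \right)}}{H} = \frac{-2 + 3 \left(-249\right)}{40960} = \left(-2 - 747\right) \frac{1}{40960} = \left(-749\right) \frac{1}{40960} = - \frac{749}{40960}$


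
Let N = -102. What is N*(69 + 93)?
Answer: -16524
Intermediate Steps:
N*(69 + 93) = -102*(69 + 93) = -102*162 = -16524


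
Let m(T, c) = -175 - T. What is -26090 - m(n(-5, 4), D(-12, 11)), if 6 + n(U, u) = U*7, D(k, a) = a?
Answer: -25956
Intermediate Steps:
n(U, u) = -6 + 7*U (n(U, u) = -6 + U*7 = -6 + 7*U)
-26090 - m(n(-5, 4), D(-12, 11)) = -26090 - (-175 - (-6 + 7*(-5))) = -26090 - (-175 - (-6 - 35)) = -26090 - (-175 - 1*(-41)) = -26090 - (-175 + 41) = -26090 - 1*(-134) = -26090 + 134 = -25956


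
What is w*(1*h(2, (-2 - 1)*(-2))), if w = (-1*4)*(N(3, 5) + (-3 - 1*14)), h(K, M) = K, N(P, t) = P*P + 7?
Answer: 8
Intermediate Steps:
N(P, t) = 7 + P**2 (N(P, t) = P**2 + 7 = 7 + P**2)
w = 4 (w = (-1*4)*((7 + 3**2) + (-3 - 1*14)) = -4*((7 + 9) + (-3 - 14)) = -4*(16 - 17) = -4*(-1) = 4)
w*(1*h(2, (-2 - 1)*(-2))) = 4*(1*2) = 4*2 = 8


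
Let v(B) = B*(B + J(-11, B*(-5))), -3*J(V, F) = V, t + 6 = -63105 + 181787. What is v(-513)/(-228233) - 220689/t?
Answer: -81377127225/27085779508 ≈ -3.0044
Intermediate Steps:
t = 118676 (t = -6 + (-63105 + 181787) = -6 + 118682 = 118676)
J(V, F) = -V/3
v(B) = B*(11/3 + B) (v(B) = B*(B - 1/3*(-11)) = B*(B + 11/3) = B*(11/3 + B))
v(-513)/(-228233) - 220689/t = ((1/3)*(-513)*(11 + 3*(-513)))/(-228233) - 220689/118676 = ((1/3)*(-513)*(11 - 1539))*(-1/228233) - 220689*1/118676 = ((1/3)*(-513)*(-1528))*(-1/228233) - 220689/118676 = 261288*(-1/228233) - 220689/118676 = -261288/228233 - 220689/118676 = -81377127225/27085779508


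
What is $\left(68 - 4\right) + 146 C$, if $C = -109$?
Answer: $-15850$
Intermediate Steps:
$\left(68 - 4\right) + 146 C = \left(68 - 4\right) + 146 \left(-109\right) = \left(68 - 4\right) - 15914 = 64 - 15914 = -15850$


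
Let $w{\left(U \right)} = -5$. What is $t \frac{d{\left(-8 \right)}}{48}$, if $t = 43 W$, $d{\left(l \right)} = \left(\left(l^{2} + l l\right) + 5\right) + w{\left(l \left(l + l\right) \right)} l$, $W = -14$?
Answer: $- \frac{52073}{24} \approx -2169.7$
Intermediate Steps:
$d{\left(l \right)} = 5 - 5 l + 2 l^{2}$ ($d{\left(l \right)} = \left(\left(l^{2} + l l\right) + 5\right) - 5 l = \left(\left(l^{2} + l^{2}\right) + 5\right) - 5 l = \left(2 l^{2} + 5\right) - 5 l = \left(5 + 2 l^{2}\right) - 5 l = 5 - 5 l + 2 l^{2}$)
$t = -602$ ($t = 43 \left(-14\right) = -602$)
$t \frac{d{\left(-8 \right)}}{48} = - 602 \frac{5 - -40 + 2 \left(-8\right)^{2}}{48} = - 602 \left(5 + 40 + 2 \cdot 64\right) \frac{1}{48} = - 602 \left(5 + 40 + 128\right) \frac{1}{48} = - 602 \cdot 173 \cdot \frac{1}{48} = \left(-602\right) \frac{173}{48} = - \frac{52073}{24}$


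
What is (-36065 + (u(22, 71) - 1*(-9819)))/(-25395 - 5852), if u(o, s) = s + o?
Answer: 26153/31247 ≈ 0.83698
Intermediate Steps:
u(o, s) = o + s
(-36065 + (u(22, 71) - 1*(-9819)))/(-25395 - 5852) = (-36065 + ((22 + 71) - 1*(-9819)))/(-25395 - 5852) = (-36065 + (93 + 9819))/(-31247) = (-36065 + 9912)*(-1/31247) = -26153*(-1/31247) = 26153/31247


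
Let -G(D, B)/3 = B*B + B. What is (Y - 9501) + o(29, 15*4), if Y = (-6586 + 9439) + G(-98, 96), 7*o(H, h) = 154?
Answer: -34562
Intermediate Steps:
G(D, B) = -3*B - 3*B**2 (G(D, B) = -3*(B*B + B) = -3*(B**2 + B) = -3*(B + B**2) = -3*B - 3*B**2)
o(H, h) = 22 (o(H, h) = (1/7)*154 = 22)
Y = -25083 (Y = (-6586 + 9439) - 3*96*(1 + 96) = 2853 - 3*96*97 = 2853 - 27936 = -25083)
(Y - 9501) + o(29, 15*4) = (-25083 - 9501) + 22 = -34584 + 22 = -34562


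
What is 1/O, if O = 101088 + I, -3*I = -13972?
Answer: 3/317236 ≈ 9.4567e-6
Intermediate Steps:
I = 13972/3 (I = -⅓*(-13972) = 13972/3 ≈ 4657.3)
O = 317236/3 (O = 101088 + 13972/3 = 317236/3 ≈ 1.0575e+5)
1/O = 1/(317236/3) = 3/317236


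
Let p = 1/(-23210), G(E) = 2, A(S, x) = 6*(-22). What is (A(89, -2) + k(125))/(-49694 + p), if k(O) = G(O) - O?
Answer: 5918550/1153397741 ≈ 0.0051314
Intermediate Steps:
A(S, x) = -132
k(O) = 2 - O
p = -1/23210 ≈ -4.3085e-5
(A(89, -2) + k(125))/(-49694 + p) = (-132 + (2 - 1*125))/(-49694 - 1/23210) = (-132 + (2 - 125))/(-1153397741/23210) = (-132 - 123)*(-23210/1153397741) = -255*(-23210/1153397741) = 5918550/1153397741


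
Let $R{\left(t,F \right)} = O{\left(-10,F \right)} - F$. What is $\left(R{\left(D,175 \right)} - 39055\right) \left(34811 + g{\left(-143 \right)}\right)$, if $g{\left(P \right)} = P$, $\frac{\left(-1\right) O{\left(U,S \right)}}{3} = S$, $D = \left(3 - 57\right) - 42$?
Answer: $-1378226340$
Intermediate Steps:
$D = -96$ ($D = -54 - 42 = -96$)
$O{\left(U,S \right)} = - 3 S$
$R{\left(t,F \right)} = - 4 F$ ($R{\left(t,F \right)} = - 3 F - F = - 4 F$)
$\left(R{\left(D,175 \right)} - 39055\right) \left(34811 + g{\left(-143 \right)}\right) = \left(\left(-4\right) 175 - 39055\right) \left(34811 - 143\right) = \left(-700 - 39055\right) 34668 = \left(-39755\right) 34668 = -1378226340$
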